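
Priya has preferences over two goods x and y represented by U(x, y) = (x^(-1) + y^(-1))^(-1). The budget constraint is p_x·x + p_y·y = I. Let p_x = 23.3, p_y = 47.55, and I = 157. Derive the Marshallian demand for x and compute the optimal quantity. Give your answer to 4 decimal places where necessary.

MRS = MU_x/MU_y = (y/x)^(2). Set equal to p_x/p_y.
Solve for the ratio: y/x = [p_x/p_y]^(0.5).
With the ratio pinned down, the budget gives x* = I/(p_x + p_y·(y/x)) and y* = (y/x)·x*.
Numerically y/x = 0.700008, so x* = 157/(23.3 + 47.55·0.700008) = 2.7746.

x* = 2.7746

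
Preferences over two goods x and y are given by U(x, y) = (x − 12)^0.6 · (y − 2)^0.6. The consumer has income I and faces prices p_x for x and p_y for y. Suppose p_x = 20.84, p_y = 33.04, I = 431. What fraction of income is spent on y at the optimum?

Let x' = x−12, y' = y−2. MRS = y'/x' = p_x/p_y.
After buying the subsistence bundle (12, 2), a share 0.5 of the remaining income goes to x: x* = 12 + 0.5·(I − 12p_x − 2p_y)/p_x.
Discretionary income = 431 − 12·20.84 − 2·33.04 = 114.84; x* = 12 + 0.5·114.84/20.84 = 14.7553; y* = 2 + 0.5·114.84/33.04 = 3.7379.
Expenditure on y: 33.04·3.7379 = 123.5; share = 0.2865.

share on y = 0.2865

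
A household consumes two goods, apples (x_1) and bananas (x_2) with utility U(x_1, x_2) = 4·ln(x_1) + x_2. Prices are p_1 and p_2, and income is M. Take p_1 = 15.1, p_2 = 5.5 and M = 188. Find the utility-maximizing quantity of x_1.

x_1* = 1.457

MU_x_1 = 4/x_1, MU_x_2 = 1. Tangency: 4/x_1 = p_1/p_2.
So x_1*(p_1,p_2) = 4·p_2/p_1, independent of income; and x_2* = (M − 4·p_2)/p_2.
At the given prices: x_1* = 4·5.5/15.1 = 1.457.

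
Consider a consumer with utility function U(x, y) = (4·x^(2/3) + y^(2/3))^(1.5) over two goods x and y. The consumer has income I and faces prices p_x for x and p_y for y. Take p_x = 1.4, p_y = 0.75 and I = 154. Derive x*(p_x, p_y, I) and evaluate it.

MRS = MU_x/MU_y = 4·(y/x)^(1/3). Set equal to p_x/p_y.
Hence y/x = ((1/4)·p_x/p_y)^(1/(1/3)), i.e. raised to the 3 power.
Substitute y = (y/x)·x into the budget: x* = I/(p_x + p_y·(y/x)).
Numerically y/x = 0.10163, so x* = 154/(1.4 + 0.75·0.10163) = 104.3203.

x* = 104.3203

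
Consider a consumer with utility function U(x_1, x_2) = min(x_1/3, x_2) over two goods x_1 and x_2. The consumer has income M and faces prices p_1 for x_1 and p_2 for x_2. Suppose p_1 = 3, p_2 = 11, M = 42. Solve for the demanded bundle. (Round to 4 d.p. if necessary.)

With perfect complements, no substitution: consume in ratio x_1:x_2 = 3:1.
Budget: p_1·x_1 + p_2·(1/3)·x_1 = M, so (3·p_1 + p_2)·x_1 = 3·M.
Demand: x_1*(p_1,p_2,M) = 3·M/(3·p_1 + p_2), x_2* = M/(3·p_1 + p_2).
Here 3·3 + 11 = 20, giving x_1* = 6.3 and x_2* = 2.1.

x_1* = 6.3, x_2* = 2.1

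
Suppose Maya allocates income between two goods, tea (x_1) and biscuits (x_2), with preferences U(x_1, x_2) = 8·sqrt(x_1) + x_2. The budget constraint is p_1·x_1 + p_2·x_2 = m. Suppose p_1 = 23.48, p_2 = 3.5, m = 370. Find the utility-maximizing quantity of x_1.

Plugging in: x_1* = (4·3.5/23.48)² = 0.3555.

x_1* = 0.3555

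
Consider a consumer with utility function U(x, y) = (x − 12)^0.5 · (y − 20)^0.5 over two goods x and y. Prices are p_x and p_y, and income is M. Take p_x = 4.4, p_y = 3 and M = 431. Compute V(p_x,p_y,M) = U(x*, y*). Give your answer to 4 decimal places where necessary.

MRS = (y−20)/(x−12). Tangency with p_x/p_y gives y−20 = (p_x/p_y)·(x−12).
Substituting into the budget: x* = 12 + 0.5·(M − 12·p_x − 20·p_y)/p_x, and y* = 20 + 0.5·(…)/p_y.
Discretionary income = 431 − 12·4.4 − 20·3 = 318.2; x* = 12 + 0.5·318.2/4.4 = 48.1591; y* = 20 + 0.5·318.2/3 = 73.0333.
Utility at the optimum: U(48.1591, 73.0333) = 43.7908.

V = 43.7908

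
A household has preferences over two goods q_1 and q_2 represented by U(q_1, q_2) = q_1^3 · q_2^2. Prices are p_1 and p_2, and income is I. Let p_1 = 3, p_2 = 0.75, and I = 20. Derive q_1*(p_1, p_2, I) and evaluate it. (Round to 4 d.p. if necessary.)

At p_1=3, p_2=0.75, I=20: q_1* = 0.6·20/3 = 4.

q_1* = 4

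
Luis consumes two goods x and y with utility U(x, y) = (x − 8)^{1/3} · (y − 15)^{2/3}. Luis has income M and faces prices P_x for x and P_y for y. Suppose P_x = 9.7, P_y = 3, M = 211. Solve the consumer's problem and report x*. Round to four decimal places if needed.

Substituting into the budget: x* = 8 + 1/3·(M − 8·P_x − 15·P_y)/P_x, and y* = 15 + 2/3·(…)/P_y.
Discretionary income = 211 − 8·9.7 − 15·3 = 88.4; x* = 8 + 1/3·88.4/9.7 = 11.0378.

x* = 11.0378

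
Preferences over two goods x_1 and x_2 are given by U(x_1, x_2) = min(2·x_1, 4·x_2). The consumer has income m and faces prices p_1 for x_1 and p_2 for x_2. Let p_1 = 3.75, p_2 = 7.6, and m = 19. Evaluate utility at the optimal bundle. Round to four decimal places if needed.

V = 5.0331

Leontief preferences: the optimum is at the kink where x_1/4 = x_2/2, i.e. x_2 = (1/2)·x_1.
Budget: p_1·x_1 + p_2·(1/2)·x_1 = m, so (4·p_1 + 2·p_2)·x_1 = 4·m.
Demand: x_1*(p_1,p_2,m) = 4·m/(4·p_1 + 2·p_2), x_2* = 2·m/(4·p_1 + 2·p_2).
Here 4·3.75 + 2·7.6 = 30.2, giving x_1* = 2.5166 and x_2* = 1.2583.
Utility at the optimum: U(2.5166, 1.2583) = 5.0331.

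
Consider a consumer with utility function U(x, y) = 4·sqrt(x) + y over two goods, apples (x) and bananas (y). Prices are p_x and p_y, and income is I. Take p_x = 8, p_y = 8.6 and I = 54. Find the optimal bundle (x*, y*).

x* = 4.6225, y* = 1.9791

Solve: √x = 2·p_y/p_x, so x*(p_x,p_y) = (2·p_y/p_x)², and y* = (I − p_x·x*)/p_y.
Plugging in: x* = (2·8.6/8)² = 4.6225, y* = 1.9791.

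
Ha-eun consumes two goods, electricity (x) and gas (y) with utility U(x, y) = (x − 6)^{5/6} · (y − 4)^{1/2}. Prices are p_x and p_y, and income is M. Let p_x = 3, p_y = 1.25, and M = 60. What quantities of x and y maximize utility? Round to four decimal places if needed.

MRS = (5/3)·(y−4)/(x−6). Tangency with p_x/p_y gives y−4 = (3/5)·(p_x/p_y)·(x−6).
After buying the subsistence bundle (6, 4), a share 0.625 of the remaining income goes to x: x* = 6 + 0.625·(M − 6p_x − 4p_y)/p_x.
Discretionary income = 60 − 6·3 − 4·1.25 = 37; x* = 6 + 0.625·37/3 = 13.7083; y* = 4 + 0.375·37/1.25 = 15.1.

x* = 13.7083, y* = 15.1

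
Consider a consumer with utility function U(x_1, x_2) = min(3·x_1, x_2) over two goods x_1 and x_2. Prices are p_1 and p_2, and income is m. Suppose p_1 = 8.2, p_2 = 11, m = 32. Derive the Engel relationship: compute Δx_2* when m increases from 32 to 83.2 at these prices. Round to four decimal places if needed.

Demand: x_1*(p_1,p_2,m) = m/(p_1 + 3·p_2), x_2* = 3·m/(p_1 + 3·p_2).
Here 8.2 + 3·11 = 41.2, giving x_2* = 2.3301.
At m' = 83.2: x_2* = 6.0583. Change: 6.0583 − 2.3301 = 3.7282.

Δx_2* = 3.7282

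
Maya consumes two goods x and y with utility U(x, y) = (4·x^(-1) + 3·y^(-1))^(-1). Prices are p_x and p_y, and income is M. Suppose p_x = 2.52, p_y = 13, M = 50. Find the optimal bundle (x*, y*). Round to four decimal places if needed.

From the CES first-order condition, (4/3)·(y/x)^(2) = p_x/p_y.
Solve for the ratio: y/x = [(3/4)·p_x/p_y]^(0.5).
Substitute y = (y/x)·x into the budget: x* = M/(p_x + p_y·(y/x)).
Numerically y/x = 0.381293, so x* = 50/(2.52 + 13·0.381293) = 6.6873 and y* = 0.381293·6.6873 = 2.5498.

x* = 6.6873, y* = 2.5498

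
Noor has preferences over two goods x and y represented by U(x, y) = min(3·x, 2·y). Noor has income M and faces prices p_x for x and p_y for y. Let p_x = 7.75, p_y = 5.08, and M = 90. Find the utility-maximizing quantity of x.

Demand: x*(p_x,p_y,M) = 2·M/(2·p_x + 3·p_y), y* = 3·M/(2·p_x + 3·p_y).
Here 2·7.75 + 3·5.08 = 30.74, giving x* = 5.8556.

x* = 5.8556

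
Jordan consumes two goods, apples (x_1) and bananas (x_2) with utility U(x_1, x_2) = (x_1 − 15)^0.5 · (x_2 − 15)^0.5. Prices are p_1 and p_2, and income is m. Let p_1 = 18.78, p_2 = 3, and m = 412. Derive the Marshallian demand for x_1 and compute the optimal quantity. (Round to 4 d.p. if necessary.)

This is Cobb-Douglas in (x_1−15, x_2−15): tangency gives 0.5·p_2·(x_2−15) = 0.5·p_1·(x_1−15).
Substituting into the budget: x_1* = 15 + 0.5·(m − 15·p_1 − 15·p_2)/p_1, and x_2* = 15 + 0.5·(…)/p_2.
Discretionary income = 412 − 15·18.78 − 15·3 = 85.3; x_1* = 15 + 0.5·85.3/18.78 = 17.271.

x_1* = 17.271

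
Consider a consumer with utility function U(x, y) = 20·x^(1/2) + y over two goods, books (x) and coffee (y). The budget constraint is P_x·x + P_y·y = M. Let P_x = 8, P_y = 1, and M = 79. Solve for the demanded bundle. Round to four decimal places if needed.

x* = 1.5625, y* = 66.5

Set MRS = P_x/P_y: 10·x^(−1/2) = P_x/P_y.
Solve: √x = 10·P_y/P_x, so x*(P_x,P_y) = (10·P_y/P_x)², and y* = (M − P_x·x*)/P_y.
Plugging in: x* = (10·1/8)² = 1.5625, y* = 66.5.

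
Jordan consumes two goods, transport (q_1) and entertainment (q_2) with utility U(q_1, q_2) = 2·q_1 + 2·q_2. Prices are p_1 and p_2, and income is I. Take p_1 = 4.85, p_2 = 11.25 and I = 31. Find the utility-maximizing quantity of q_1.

Linear utility — the consumer picks whichever good has higher MU/price: 2/4.85 = 0.4124 vs 2/11.25 = 0.1778.
q_1 gives more utility per dollar, so spend all income on q_1: q_1* = I/p_1, q_2* = 0.
Numerically: q_1* = 6.3918, q_2* = 0.

q_1* = 6.3918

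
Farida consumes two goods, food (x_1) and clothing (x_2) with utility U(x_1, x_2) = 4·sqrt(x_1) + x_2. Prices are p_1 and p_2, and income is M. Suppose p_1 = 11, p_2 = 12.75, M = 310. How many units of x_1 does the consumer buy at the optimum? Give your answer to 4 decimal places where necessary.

Utility is quasi-linear in x_2; the FOC for x_1 is 2/√x_1 = p_1/p_2.
Solve: √x_1 = 2·p_2/p_1, so x_1*(p_1,p_2) = (2·p_2/p_1)², and x_2* = (M − p_1·x_1*)/p_2.
Plugging in: x_1* = (2·12.75/11)² = 5.374.

x_1* = 5.374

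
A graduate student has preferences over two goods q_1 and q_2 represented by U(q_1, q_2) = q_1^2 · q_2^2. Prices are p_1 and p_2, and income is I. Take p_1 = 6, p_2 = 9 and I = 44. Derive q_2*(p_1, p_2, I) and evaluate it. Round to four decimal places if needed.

q_2* = 2.4444

MU_q_1/MU_q_2 = (2·q_2)/(2·q_1); tangency sets this equal to p_1/p_2.
So 2·p_2·q_2 = 2·p_1·q_1; combined with the budget, a share 0.5 of income goes to q_1.
Demand: q_1*(p_1,p_2,I) = 0.5·I/p_1 and q_2* = 0.5·I/p_2.
At p_1=6, p_2=9, I=44: q_2* = 0.5·44/9 = 2.4444.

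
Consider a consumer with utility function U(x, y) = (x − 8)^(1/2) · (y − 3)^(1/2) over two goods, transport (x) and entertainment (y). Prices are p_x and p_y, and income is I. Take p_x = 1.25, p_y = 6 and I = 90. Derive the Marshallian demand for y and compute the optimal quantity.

Let x' = x−8, y' = y−3. MRS = y'/x' = p_x/p_y.
After buying the subsistence bundle (8, 3), a share 0.5 of the remaining income goes to x: x* = 8 + 0.5·(I − 8p_x − 3p_y)/p_x.
Discretionary income = 90 − 8·1.25 − 3·6 = 62; y* = 3 + 0.5·62/6 = 8.1667.

y* = 8.1667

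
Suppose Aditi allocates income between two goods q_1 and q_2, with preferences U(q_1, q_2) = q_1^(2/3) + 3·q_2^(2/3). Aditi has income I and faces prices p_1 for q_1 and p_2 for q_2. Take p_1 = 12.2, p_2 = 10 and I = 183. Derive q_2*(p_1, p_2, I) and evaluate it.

q_2* = 17.8557

From the CES first-order condition, (1/3)·(q_2/q_1)^(1/3) = p_1/p_2.
Hence q_2/q_1 = (3·p_1/p_2)^(1/(1/3)), i.e. raised to the 3 power.
Substitute q_2 = (q_2/q_1)·q_1 into the budget: q_1* = I/(p_1 + p_2·(q_2/q_1)).
Numerically q_2/q_1 = 49.027896, so q_1* = 183/(12.2 + 10·49.027896) = 0.3642 and q_2* = 49.027896·0.3642 = 17.8557.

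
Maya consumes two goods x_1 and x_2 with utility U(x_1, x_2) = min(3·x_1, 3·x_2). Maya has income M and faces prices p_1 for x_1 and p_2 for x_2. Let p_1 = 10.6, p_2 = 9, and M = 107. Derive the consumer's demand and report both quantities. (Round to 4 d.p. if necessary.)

Here 3·10.6 + 3·9 = 58.8, giving x_1* = 5.4592 and x_2* = 5.4592.

x_1* = 5.4592, x_2* = 5.4592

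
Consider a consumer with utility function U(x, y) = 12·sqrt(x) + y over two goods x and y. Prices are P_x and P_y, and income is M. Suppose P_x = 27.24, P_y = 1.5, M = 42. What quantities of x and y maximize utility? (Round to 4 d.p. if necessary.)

Utility is quasi-linear in y; the FOC for x is 6/√x = P_x/P_y.
Solve: √x = 6·P_y/P_x, so x*(P_x,P_y) = (6·P_y/P_x)², and y* = (M − P_x·x*)/P_y.
Plugging in: x* = (6·1.5/27.24)² = 0.1092, y* = 26.0176.

x* = 0.1092, y* = 26.0176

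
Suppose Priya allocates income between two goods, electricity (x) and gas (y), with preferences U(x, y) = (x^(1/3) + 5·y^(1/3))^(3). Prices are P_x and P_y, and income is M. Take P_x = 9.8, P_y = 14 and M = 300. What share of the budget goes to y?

From the CES first-order condition, (1/5)·(y/x)^(2/3) = P_x/P_y.
Hence y/x = (5·P_x/P_y)^(1/(2/3)), i.e. raised to the 1.5 power.
Substitute y = (y/x)·x into the budget: x* = M/(P_x + P_y·(y/x)).
Numerically y/x = 6.5479, so x* = 300/(9.8 + 14·6.5479) = 2.9565 and y* = 6.5479·2.9565 = 19.359.
Expenditure on y: 14·19.359 = 271.0261; share = 0.9034.

share on y = 0.9034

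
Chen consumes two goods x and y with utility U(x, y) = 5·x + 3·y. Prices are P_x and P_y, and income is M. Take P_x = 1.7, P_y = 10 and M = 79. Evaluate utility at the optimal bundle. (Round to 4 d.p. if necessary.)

Perfect substitutes: compare marginal utility per dollar. 5/P_x vs 3/P_y → 2.9412 vs 0.3.
x gives more utility per dollar, so spend all income on x: x* = M/P_x, y* = 0.
Numerically: x* = 46.4706, y* = 0.
Utility at the optimum: U(46.4706, 0) = 232.3529.

V = 232.3529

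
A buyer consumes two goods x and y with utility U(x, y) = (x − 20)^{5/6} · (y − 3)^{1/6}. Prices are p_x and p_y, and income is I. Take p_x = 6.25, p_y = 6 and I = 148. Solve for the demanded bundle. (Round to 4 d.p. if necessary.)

After buying the subsistence bundle (20, 3), a share 5/6 of the remaining income goes to x: x* = 20 + 5/6·(I − 20p_x − 3p_y)/p_x.
Discretionary income = 148 − 20·6.25 − 3·6 = 5; x* = 20 + 5/6·5/6.25 = 20.6667; y* = 3 + 1/6·5/6 = 3.1389.

x* = 20.6667, y* = 3.1389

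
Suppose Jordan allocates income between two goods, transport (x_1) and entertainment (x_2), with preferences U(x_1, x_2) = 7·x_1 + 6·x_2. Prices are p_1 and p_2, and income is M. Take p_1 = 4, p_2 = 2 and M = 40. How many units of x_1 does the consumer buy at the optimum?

Linear utility — the consumer picks whichever good has higher MU/price: 7/4 = 1.75 vs 6/2 = 3.
x_2 gives more utility per dollar, so spend all income on x_2: x_2* = M/p_2, x_1* = 0.
Numerically: x_1* = 0, x_2* = 20.

x_1* = 0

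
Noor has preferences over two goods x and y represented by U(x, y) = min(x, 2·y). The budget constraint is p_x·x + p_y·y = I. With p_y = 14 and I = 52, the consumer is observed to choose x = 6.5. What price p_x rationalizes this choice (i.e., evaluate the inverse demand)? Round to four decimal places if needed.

With perfect complements, no substitution: consume in ratio x:y = 2:1.
Budget: p_x·x + p_y·(1/2)·x = I, so (2·p_x + p_y)·x = 2·I.
Demand: x*(p_x,p_y,I) = 2·I/(2·p_x + p_y), y* = I/(2·p_x + p_y).
Set x* = 6.5 in the demand function and solve for p_x: p_x = 1.

p_x = 1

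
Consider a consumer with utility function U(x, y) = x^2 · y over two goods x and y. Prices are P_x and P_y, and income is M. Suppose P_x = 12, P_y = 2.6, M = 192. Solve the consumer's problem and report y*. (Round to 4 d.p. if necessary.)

At P_x=12, P_y=2.6, M=192: y* = 1/3·192/2.6 = 24.6154.

y* = 24.6154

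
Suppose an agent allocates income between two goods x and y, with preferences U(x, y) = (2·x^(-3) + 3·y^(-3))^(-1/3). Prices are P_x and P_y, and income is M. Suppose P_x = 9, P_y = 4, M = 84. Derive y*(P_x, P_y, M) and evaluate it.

y* = 7.8947

MU_x ∝ 2·x^(-4), MU_y ∝ 3·y^(-4), so MRS = (2/3)·(y/x)^(4) = P_x/P_y.
Hence y/x = ((3/2)·P_x/P_y)^(1/(4)), i.e. raised to the 0.25 power.
With the ratio pinned down, the budget gives x* = M/(P_x + P_y·(y/x)) and y* = (y/x)·x*.
Numerically y/x = 1.355403, so x* = 84/(9 + 4·1.355403) = 5.8246 and y* = 1.355403·5.8246 = 7.8947.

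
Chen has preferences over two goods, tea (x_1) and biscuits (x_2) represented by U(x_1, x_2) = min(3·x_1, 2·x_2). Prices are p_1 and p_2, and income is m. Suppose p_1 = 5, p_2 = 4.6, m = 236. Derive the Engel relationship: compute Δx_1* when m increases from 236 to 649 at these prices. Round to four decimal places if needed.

With perfect complements, no substitution: consume in ratio x_1:x_2 = 2:3.
Budget: p_1·x_1 + p_2·(3/2)·x_1 = m, so (2·p_1 + 3·p_2)·x_1 = 2·m.
Demand: x_1*(p_1,p_2,m) = 2·m/(2·p_1 + 3·p_2), x_2* = 3·m/(2·p_1 + 3·p_2).
Here 2·5 + 3·4.6 = 23.8, giving x_1* = 19.8319.
At m' = 649: x_1* = 54.5378. Change: 54.5378 − 19.8319 = 34.7059.

Δx_1* = 34.7059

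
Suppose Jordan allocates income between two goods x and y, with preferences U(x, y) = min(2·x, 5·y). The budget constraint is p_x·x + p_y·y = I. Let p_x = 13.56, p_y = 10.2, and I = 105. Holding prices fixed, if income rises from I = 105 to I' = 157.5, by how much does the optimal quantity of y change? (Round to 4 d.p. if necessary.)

Δy* = 1.1905

With perfect complements, no substitution: consume in ratio x:y = 5:2.
Budget: p_x·x + p_y·(2/5)·x = I, so (5·p_x + 2·p_y)·x = 5·I.
Demand: x*(p_x,p_y,I) = 5·I/(5·p_x + 2·p_y), y* = 2·I/(5·p_x + 2·p_y).
Here 5·13.56 + 2·10.2 = 88.2, giving y* = 2.381.
At I' = 157.5: y* = 3.5714. Change: 3.5714 − 2.381 = 1.1905.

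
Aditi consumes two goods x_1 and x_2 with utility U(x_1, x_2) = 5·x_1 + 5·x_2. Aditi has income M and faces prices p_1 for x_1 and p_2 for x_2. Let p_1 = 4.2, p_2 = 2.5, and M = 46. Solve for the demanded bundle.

x_1* = 0, x_2* = 18.4

Perfect substitutes: compare marginal utility per dollar. 5/p_1 vs 5/p_2 → 1.1905 vs 2.
x_2 gives more utility per dollar, so spend all income on x_2: x_2* = M/p_2, x_1* = 0.
Numerically: x_1* = 0, x_2* = 18.4.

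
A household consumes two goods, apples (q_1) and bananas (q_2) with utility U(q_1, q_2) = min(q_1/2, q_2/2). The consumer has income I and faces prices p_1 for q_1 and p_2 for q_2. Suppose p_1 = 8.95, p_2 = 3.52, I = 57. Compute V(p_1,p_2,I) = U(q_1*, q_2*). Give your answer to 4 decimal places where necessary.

V = 2.2855

With perfect complements, no substitution: consume in ratio q_1:q_2 = 2:2.
Budget: p_1·q_1 + p_2·q_1 = I, so (2·p_1 + 2·p_2)·q_1 = 2·I.
Demand: q_1*(p_1,p_2,I) = 2·I/(2·p_1 + 2·p_2), q_2* = 2·I/(2·p_1 + 2·p_2).
Here 2·8.95 + 2·3.52 = 24.94, giving q_1* = 4.571 and q_2* = 4.571.
Utility at the optimum: U(4.571, 4.571) = 2.2855.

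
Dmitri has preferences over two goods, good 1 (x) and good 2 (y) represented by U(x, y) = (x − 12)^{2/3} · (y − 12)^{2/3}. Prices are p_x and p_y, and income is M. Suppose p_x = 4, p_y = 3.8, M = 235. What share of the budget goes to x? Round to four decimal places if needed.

Let x' = x−12, y' = y−12. MRS = y'/x' = p_x/p_y.
After buying the subsistence bundle (12, 12), a share 0.5 of the remaining income goes to x: x* = 12 + 0.5·(M − 12p_x − 12p_y)/p_x.
Discretionary income = 235 − 12·4 − 12·3.8 = 141.4; x* = 12 + 0.5·141.4/4 = 29.675; y* = 12 + 0.5·141.4/3.8 = 30.6053.
Expenditure on x: 4·29.675 = 118.7; share = 0.5051.

share on x = 0.5051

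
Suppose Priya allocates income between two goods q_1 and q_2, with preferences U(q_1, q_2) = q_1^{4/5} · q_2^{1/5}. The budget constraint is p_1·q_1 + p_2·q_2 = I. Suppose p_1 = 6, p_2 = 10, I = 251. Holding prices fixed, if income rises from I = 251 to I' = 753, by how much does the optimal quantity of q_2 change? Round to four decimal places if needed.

Δq_2* = 10.04

MU_q_1/MU_q_2 = (0.8·q_2)/(0.2·q_1); tangency sets this equal to p_1/p_2.
So 0.8·p_2·q_2 = 0.2·p_1·q_1; combined with the budget, a share 0.8 of income goes to q_1.
Demand: q_1*(p_1,p_2,I) = 0.8·I/p_1 and q_2* = 0.2·I/p_2.
At p_1=6, p_2=10, I=251: q_2* = 0.2·251/10 = 5.02.
At I' = 753: q_2* = 15.06. Change: 15.06 − 5.02 = 10.04.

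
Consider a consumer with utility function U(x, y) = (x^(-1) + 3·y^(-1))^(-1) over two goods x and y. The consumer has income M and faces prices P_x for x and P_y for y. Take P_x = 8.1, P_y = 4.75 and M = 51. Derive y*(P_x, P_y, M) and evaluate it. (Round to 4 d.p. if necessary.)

y* = 6.1216

MRS = MU_x/MU_y = (1/3)·(y/x)^(2). Set equal to P_x/P_y.
Solve for the ratio: y/x = [3·P_x/P_y]^(0.5).
Substitute y = (y/x)·x into the budget: x* = M/(P_x + P_y·(y/x)).
Numerically y/x = 2.261811, so x* = 51/(8.1 + 4.75·2.261811) = 2.7065 and y* = 2.261811·2.7065 = 6.1216.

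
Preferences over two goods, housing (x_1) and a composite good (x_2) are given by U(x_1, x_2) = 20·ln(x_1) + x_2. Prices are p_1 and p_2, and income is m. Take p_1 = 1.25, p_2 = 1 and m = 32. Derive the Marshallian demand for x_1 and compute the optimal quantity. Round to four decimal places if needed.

x_1* = 16

MU_x_1 = 20/x_1, MU_x_2 = 1. Tangency: 20/x_1 = p_1/p_2.
So x_1*(p_1,p_2) = 20·p_2/p_1, independent of income; and x_2* = (m − 20·p_2)/p_2.
At the given prices: x_1* = 20·1/1.25 = 16.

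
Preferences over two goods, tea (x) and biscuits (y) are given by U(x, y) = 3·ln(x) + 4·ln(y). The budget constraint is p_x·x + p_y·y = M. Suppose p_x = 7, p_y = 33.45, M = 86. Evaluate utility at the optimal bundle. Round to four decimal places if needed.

The MRS is (3/4)·y/x. Set MRS = p_x/p_y.
Rearranging, p_y·y = (4/3)·p_x·x. Substituting into the budget gives p_x·x·(1 + (4/3)) = M.
Demand: x*(p_x,p_y,M) = 3/7·M/p_x and y* = 4/7·M/p_y.
At p_x=7, p_y=33.45, M=86: x* = 3/7·86/7 = 5.2653, y* = 1.4691.
Utility at the optimum: U(5.2653, 1.4691) = 6.5221.

V = 6.5221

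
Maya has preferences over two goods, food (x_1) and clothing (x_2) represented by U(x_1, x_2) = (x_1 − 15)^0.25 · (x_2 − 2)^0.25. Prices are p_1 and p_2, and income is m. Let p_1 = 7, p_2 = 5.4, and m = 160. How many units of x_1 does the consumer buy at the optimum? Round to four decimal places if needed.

MRS = (x_2−2)/(x_1−15). Tangency with p_1/p_2 gives x_2−2 = (p_1/p_2)·(x_1−15).
After buying the subsistence bundle (15, 2), a share 0.5 of the remaining income goes to x_1: x_1* = 15 + 0.5·(m − 15p_1 − 2p_2)/p_1.
Discretionary income = 160 − 15·7 − 2·5.4 = 44.2; x_1* = 15 + 0.5·44.2/7 = 18.1571.

x_1* = 18.1571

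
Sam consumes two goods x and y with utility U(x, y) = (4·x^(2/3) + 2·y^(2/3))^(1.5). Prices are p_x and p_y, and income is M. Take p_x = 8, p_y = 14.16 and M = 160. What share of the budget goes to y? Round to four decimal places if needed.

From the CES first-order condition, 2·(y/x)^(1/3) = p_x/p_y.
Hence y/x = ((1/2)·p_x/p_y)^(1/(1/3)), i.e. raised to the 3 power.
With the ratio pinned down, the budget gives x* = M/(p_x + p_y·(y/x)) and y* = (y/x)·x*.
Numerically y/x = 0.022542, so x* = 160/(8 + 14.16·0.022542) = 19.2326 and y* = 0.022542·19.2326 = 0.4335.
Expenditure on y: 14.16·0.4335 = 6.1389; share = 0.0384.

share on y = 0.0384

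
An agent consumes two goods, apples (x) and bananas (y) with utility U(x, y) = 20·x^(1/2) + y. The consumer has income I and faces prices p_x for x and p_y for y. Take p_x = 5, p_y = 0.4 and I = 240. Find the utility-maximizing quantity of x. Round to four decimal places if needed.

x* = 0.64

Set MRS = p_x/p_y: 10·x^(−1/2) = p_x/p_y.
Solve: √x = 10·p_y/p_x, so x*(p_x,p_y) = (10·p_y/p_x)², and y* = (I − p_x·x*)/p_y.
Plugging in: x* = (10·0.4/5)² = 0.64.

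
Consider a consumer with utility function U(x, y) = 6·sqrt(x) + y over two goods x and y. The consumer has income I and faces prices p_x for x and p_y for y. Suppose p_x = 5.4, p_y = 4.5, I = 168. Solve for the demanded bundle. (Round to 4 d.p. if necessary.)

MU_x = 3/√x, MU_y = 1. Tangency: 3/√x = p_x/p_y.
Solve: √x = 3·p_y/p_x, so x*(p_x,p_y) = (3·p_y/p_x)², and y* = (I − p_x·x*)/p_y.
Plugging in: x* = (3·4.5/5.4)² = 6.25, y* = 29.8333.

x* = 6.25, y* = 29.8333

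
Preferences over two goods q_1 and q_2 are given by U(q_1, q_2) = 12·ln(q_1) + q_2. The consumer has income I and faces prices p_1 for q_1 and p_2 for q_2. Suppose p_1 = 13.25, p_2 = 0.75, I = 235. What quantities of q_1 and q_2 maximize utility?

q_1* = 0.6792, q_2* = 301.3333

MU_q_1 = 12/q_1, MU_q_2 = 1. Tangency: 12/q_1 = p_1/p_2.
So q_1*(p_1,p_2) = 12·p_2/p_1, independent of income; and q_2* = (I − 12·p_2)/p_2.
At the given prices: q_1* = 12·0.75/13.25 = 0.6792, and q_2* = 301.3333.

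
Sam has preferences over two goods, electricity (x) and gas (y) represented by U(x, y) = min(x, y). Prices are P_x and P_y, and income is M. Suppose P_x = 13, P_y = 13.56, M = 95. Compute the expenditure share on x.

share on x = 0.4895

Leontief preferences: the optimum is at the kink where x/1 = y/1, i.e. y = x.
Budget: P_x·x + P_y·x = M, so (P_x + P_y)·x = M.
Demand: x*(P_x,P_y,M) = M/(P_x + P_y), y* = M/(P_x + P_y).
Here 13 + 13.56 = 26.56, giving x* = 3.5768 and y* = 3.5768.
Expenditure on x: 13·3.5768 = 46.4985; share = 0.4895.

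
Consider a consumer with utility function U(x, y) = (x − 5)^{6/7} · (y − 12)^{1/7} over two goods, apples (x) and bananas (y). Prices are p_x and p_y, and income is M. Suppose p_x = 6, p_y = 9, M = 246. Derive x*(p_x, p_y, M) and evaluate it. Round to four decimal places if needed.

Let x' = x−5, y' = y−12. MRS = 6·y'/x' = p_x/p_y.
After buying the subsistence bundle (5, 12), a share 6/7 of the remaining income goes to x: x* = 5 + 6/7·(M − 5p_x − 12p_y)/p_x.
Discretionary income = 246 − 5·6 − 12·9 = 108; x* = 5 + 6/7·108/6 = 20.4286.

x* = 20.4286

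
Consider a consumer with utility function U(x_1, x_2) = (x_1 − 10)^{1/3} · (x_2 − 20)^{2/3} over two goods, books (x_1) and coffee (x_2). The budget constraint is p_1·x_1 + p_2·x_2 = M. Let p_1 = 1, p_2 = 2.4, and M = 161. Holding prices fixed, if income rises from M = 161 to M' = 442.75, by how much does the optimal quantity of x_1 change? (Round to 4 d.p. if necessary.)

This is Cobb-Douglas in (x_1−10, x_2−20): tangency gives 1/3·p_2·(x_2−20) = 2/3·p_1·(x_1−10).
After buying the subsistence bundle (10, 20), a share 1/3 of the remaining income goes to x_1: x_1* = 10 + 1/3·(M − 10p_1 − 20p_2)/p_1.
Discretionary income = 161 − 10·1 − 20·2.4 = 103; x_1* = 10 + 1/3·103/1 = 44.3333.
At M' = 442.75: x_1* = 138.25. Change: 138.25 − 44.3333 = 93.9167.

Δx_1* = 93.9167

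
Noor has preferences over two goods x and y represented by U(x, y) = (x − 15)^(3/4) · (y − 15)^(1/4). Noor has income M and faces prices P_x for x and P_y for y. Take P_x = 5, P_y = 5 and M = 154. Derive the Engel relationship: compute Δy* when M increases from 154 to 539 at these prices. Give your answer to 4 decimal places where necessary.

Δy* = 19.25

Let x' = x−15, y' = y−15. MRS = 3·y'/x' = P_x/P_y.
After buying the subsistence bundle (15, 15), a share 0.75 of the remaining income goes to x: x* = 15 + 0.75·(M − 15P_x − 15P_y)/P_x.
Discretionary income = 154 − 15·5 − 15·5 = 4; y* = 15 + 0.25·4/5 = 15.2.
At M' = 539: y* = 34.45. Change: 34.45 − 15.2 = 19.25.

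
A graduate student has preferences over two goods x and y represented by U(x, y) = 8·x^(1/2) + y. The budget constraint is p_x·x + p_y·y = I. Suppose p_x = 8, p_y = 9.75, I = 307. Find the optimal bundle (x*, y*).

Set MRS = p_x/p_y: 4·x^(−1/2) = p_x/p_y.
Thus x* = (4·p_y/p_x)² — independent of I — with the rest of income spent on y.
Plugging in: x* = (4·9.75/8)² = 23.7656, y* = 11.9872.

x* = 23.7656, y* = 11.9872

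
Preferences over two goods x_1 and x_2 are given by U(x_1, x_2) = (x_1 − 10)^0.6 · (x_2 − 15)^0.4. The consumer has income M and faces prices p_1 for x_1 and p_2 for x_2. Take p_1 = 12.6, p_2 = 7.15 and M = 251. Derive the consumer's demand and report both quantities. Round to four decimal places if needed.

MRS = (3/2)·(x_2−15)/(x_1−10). Tangency with p_1/p_2 gives x_2−15 = (2/3)·(p_1/p_2)·(x_1−10).
After buying the subsistence bundle (10, 15), a share 0.6 of the remaining income goes to x_1: x_1* = 10 + 0.6·(M − 10p_1 − 15p_2)/p_1.
Discretionary income = 251 − 10·12.6 − 15·7.15 = 17.75; x_1* = 10 + 0.6·17.75/12.6 = 10.8452; x_2* = 15 + 0.4·17.75/7.15 = 15.993.

x_1* = 10.8452, x_2* = 15.993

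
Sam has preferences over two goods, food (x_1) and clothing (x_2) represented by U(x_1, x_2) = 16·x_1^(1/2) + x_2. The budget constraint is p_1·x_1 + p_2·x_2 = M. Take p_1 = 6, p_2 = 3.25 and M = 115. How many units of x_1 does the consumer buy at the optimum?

x_1* = 18.7778

Plugging in: x_1* = (8·3.25/6)² = 18.7778.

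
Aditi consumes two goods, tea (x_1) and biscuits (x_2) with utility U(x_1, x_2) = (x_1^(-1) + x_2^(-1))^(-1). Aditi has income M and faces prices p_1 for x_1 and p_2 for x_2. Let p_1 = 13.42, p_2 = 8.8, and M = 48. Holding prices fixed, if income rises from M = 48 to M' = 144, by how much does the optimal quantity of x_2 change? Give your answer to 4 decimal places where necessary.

Δx_2* = 4.8812

With the ratio pinned down, the budget gives x_1* = M/(p_1 + p_2·(x_2/x_1)) and x_2* = (x_2/x_1)·x_1*.
Numerically x_2/x_1 = 1.234909, so x_1* = 48/(13.42 + 8.8·1.234909) = 1.9763 and x_2* = 1.234909·1.9763 = 2.4406.
At M' = 144: x_2* = 7.3218. Change: 7.3218 − 2.4406 = 4.8812.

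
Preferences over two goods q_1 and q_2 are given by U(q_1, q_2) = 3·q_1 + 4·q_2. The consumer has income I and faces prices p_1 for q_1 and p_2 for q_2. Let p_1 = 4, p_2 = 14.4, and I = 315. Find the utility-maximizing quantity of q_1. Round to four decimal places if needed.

q_1* = 78.75

Linear utility — the consumer picks whichever good has higher MU/price: 3/4 = 0.75 vs 4/14.4 = 0.2778.
q_1 gives more utility per dollar, so spend all income on q_1: q_1* = I/p_1, q_2* = 0.
Numerically: q_1* = 78.75, q_2* = 0.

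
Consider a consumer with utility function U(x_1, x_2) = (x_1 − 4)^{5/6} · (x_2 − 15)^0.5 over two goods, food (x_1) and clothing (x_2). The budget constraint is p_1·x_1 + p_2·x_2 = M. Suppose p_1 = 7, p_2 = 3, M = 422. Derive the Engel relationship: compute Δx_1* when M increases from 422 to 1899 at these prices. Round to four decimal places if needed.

Δx_1* = 131.875

MRS = (5/3)·(x_2−15)/(x_1−4). Tangency with p_1/p_2 gives x_2−15 = (3/5)·(p_1/p_2)·(x_1−4).
After buying the subsistence bundle (4, 15), a share 0.625 of the remaining income goes to x_1: x_1* = 4 + 0.625·(M − 4p_1 − 15p_2)/p_1.
Discretionary income = 422 − 4·7 − 15·3 = 349; x_1* = 4 + 0.625·349/7 = 35.1607.
At M' = 1899: x_1* = 167.0357. Change: 167.0357 − 35.1607 = 131.875.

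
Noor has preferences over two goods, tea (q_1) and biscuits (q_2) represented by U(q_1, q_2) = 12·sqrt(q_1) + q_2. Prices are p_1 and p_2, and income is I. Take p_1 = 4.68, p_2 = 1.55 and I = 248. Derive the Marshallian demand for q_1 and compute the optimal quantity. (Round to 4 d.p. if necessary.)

q_1* = 3.9489

Set MRS = p_1/p_2: 6·q_1^(−1/2) = p_1/p_2.
Solve: √q_1 = 6·p_2/p_1, so q_1*(p_1,p_2) = (6·p_2/p_1)², and q_2* = (I − p_1·q_1*)/p_2.
Plugging in: q_1* = (6·1.55/4.68)² = 3.9489.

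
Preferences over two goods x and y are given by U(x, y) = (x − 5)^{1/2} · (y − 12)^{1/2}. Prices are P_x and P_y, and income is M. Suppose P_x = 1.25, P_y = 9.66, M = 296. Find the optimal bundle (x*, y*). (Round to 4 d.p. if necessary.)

x* = 74.532, y* = 20.9974

This is Cobb-Douglas in (x−5, y−12): tangency gives 0.5·P_y·(y−12) = 0.5·P_x·(x−5).
Substituting into the budget: x* = 5 + 0.5·(M − 5·P_x − 12·P_y)/P_x, and y* = 12 + 0.5·(…)/P_y.
Discretionary income = 296 − 5·1.25 − 12·9.66 = 173.83; x* = 5 + 0.5·173.83/1.25 = 74.532; y* = 12 + 0.5·173.83/9.66 = 20.9974.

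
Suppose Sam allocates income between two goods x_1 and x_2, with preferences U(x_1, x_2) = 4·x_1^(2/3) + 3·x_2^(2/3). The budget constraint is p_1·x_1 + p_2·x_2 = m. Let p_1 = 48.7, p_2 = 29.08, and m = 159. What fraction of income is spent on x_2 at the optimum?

share on x_2 = 0.542

MU_x_1 ∝ 4·x_1^(-1/3), MU_x_2 ∝ 3·x_2^(-1/3), so MRS = (4/3)·(x_2/x_1)^(1/3) = p_1/p_2.
Hence x_2/x_1 = ((3/4)·p_1/p_2)^(1/(1/3)), i.e. raised to the 3 power.
With the ratio pinned down, the budget gives x_1* = m/(p_1 + p_2·(x_2/x_1)) and x_2* = (x_2/x_1)·x_1*.
Numerically x_2/x_1 = 1.98147, so x_1* = 159/(48.7 + 29.08·1.98147) = 1.4955 and x_2* = 1.98147·1.4955 = 2.9632.
Expenditure on x_2: 29.08·2.9632 = 86.1706; share = 0.542.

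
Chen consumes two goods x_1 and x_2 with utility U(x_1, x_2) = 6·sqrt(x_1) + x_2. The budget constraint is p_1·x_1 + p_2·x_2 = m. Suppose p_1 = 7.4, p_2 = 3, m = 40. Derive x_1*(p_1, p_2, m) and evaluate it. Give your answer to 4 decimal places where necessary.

Thus x_1* = (3·p_2/p_1)² — independent of m — with the rest of income spent on x_2.
Plugging in: x_1* = (3·3/7.4)² = 1.4792.

x_1* = 1.4792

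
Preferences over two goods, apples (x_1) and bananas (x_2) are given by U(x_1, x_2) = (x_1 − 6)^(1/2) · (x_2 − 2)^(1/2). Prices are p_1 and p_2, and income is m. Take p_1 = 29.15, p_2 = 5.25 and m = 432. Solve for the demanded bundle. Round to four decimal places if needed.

Substituting into the budget: x_1* = 6 + 0.5·(m − 6·p_1 − 2·p_2)/p_1, and x_2* = 2 + 0.5·(…)/p_2.
Discretionary income = 432 − 6·29.15 − 2·5.25 = 246.6; x_1* = 6 + 0.5·246.6/29.15 = 10.2298; x_2* = 2 + 0.5·246.6/5.25 = 25.4857.

x_1* = 10.2298, x_2* = 25.4857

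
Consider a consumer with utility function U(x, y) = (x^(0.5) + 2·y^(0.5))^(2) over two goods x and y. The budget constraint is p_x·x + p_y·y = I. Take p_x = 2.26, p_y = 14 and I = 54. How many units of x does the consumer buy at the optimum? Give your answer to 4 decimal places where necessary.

From the CES first-order condition, (1/2)·(y/x)^(0.5) = p_x/p_y.
Solve for the ratio: y/x = [2·p_x/p_y]^(2).
With the ratio pinned down, the budget gives x* = I/(p_x + p_y·(y/x)) and y* = (y/x)·x*.
Numerically y/x = 0.104237, so x* = 54/(2.26 + 14·0.104237) = 14.5188.

x* = 14.5188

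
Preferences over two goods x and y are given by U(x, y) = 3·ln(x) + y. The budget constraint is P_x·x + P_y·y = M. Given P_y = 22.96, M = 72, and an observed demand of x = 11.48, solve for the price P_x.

P_x = 6

Set MRS = P_x/P_y: (3/x)/1 = P_x/P_y.
So x*(P_x,P_y) = 3·P_y/P_x, independent of income; and y* = (M − 3·P_y)/P_y.
Set x* = 11.48 in the demand function and solve for P_x: P_x = 6.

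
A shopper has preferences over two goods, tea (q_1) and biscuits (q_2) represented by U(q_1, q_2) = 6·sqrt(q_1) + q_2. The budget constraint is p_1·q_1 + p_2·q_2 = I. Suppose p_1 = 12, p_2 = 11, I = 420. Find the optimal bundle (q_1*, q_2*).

Utility is quasi-linear in q_2; the FOC for q_1 is 3/√q_1 = p_1/p_2.
Solve: √q_1 = 3·p_2/p_1, so q_1*(p_1,p_2) = (3·p_2/p_1)², and q_2* = (I − p_1·q_1*)/p_2.
Plugging in: q_1* = (3·11/12)² = 7.5625, q_2* = 29.9318.

q_1* = 7.5625, q_2* = 29.9318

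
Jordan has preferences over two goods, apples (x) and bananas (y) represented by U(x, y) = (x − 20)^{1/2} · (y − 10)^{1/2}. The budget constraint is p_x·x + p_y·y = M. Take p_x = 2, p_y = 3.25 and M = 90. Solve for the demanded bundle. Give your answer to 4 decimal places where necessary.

Substituting into the budget: x* = 20 + 0.5·(M − 20·p_x − 10·p_y)/p_x, and y* = 10 + 0.5·(…)/p_y.
Discretionary income = 90 − 20·2 − 10·3.25 = 17.5; x* = 20 + 0.5·17.5/2 = 24.375; y* = 10 + 0.5·17.5/3.25 = 12.6923.

x* = 24.375, y* = 12.6923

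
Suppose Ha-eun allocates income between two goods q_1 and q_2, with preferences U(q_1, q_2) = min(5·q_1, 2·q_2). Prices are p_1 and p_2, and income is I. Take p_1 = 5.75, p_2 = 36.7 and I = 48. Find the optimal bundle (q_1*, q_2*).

With perfect complements, no substitution: consume in ratio q_1:q_2 = 2:5.
Budget: p_1·q_1 + p_2·(5/2)·q_1 = I, so (2·p_1 + 5·p_2)·q_1 = 2·I.
Demand: q_1*(p_1,p_2,I) = 2·I/(2·p_1 + 5·p_2), q_2* = 5·I/(2·p_1 + 5·p_2).
Here 2·5.75 + 5·36.7 = 195, giving q_1* = 0.4923 and q_2* = 1.2308.

q_1* = 0.4923, q_2* = 1.2308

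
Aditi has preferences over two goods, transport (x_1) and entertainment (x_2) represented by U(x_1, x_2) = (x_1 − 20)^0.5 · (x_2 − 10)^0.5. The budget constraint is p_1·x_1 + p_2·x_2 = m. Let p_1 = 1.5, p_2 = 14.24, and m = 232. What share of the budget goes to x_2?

This is Cobb-Douglas in (x_1−20, x_2−10): tangency gives 0.5·p_2·(x_2−10) = 0.5·p_1·(x_1−20).
Substituting into the budget: x_1* = 20 + 0.5·(m − 20·p_1 − 10·p_2)/p_1, and x_2* = 10 + 0.5·(…)/p_2.
Discretionary income = 232 − 20·1.5 − 10·14.24 = 59.6; x_1* = 20 + 0.5·59.6/1.5 = 39.8667; x_2* = 10 + 0.5·59.6/14.24 = 12.0927.
Expenditure on x_2: 14.24·12.0927 = 172.2; share = 0.7422.

share on x_2 = 0.7422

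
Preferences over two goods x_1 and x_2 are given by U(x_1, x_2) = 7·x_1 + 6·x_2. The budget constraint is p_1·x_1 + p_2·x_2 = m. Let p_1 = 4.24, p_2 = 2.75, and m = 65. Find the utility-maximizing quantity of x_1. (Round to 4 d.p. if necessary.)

x_2 gives more utility per dollar, so spend all income on x_2: x_2* = m/p_2, x_1* = 0.
Numerically: x_1* = 0, x_2* = 23.6364.

x_1* = 0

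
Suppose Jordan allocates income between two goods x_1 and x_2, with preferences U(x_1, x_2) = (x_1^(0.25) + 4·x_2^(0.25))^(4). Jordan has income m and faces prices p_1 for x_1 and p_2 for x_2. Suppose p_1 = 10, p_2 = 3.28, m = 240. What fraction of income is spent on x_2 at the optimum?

MRS = MU_x_1/MU_x_2 = (1/4)·(x_2/x_1)^(0.75). Set equal to p_1/p_2.
Solve for the ratio: x_2/x_1 = [4·p_1/p_2]^(4/3).
Substitute x_2 = (x_2/x_1)·x_1 into the budget: x_1* = m/(p_1 + p_2·(x_2/x_1)).
Numerically x_2/x_1 = 28.070374, so x_1* = 240/(10 + 3.28·28.070374) = 2.3513 and x_2* = 28.070374·2.3513 = 66.0021.
Expenditure on x_2: 3.28·66.0021 = 216.4869; share = 0.902.

share on x_2 = 0.902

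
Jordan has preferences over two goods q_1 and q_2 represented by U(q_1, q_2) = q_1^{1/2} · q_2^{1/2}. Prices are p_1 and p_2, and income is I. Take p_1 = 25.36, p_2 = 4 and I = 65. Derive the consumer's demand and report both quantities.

Tangency: MRS = q_2/q_1 = p_1/p_2.
So 0.5·p_2·q_2 = 0.5·p_1·q_1; combined with the budget, a share 0.5 of income goes to q_1.
Demand: q_1*(p_1,p_2,I) = 0.5·I/p_1 and q_2* = 0.5·I/p_2.
At p_1=25.36, p_2=4, I=65: q_1* = 0.5·65/25.36 = 1.2815, q_2* = 8.125.

q_1* = 1.2815, q_2* = 8.125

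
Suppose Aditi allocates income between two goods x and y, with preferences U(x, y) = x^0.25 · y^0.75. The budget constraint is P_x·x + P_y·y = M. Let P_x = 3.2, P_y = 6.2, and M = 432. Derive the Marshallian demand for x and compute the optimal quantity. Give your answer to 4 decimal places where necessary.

x* = 33.75

The MRS is (1/3)·y/x. Set MRS = P_x/P_y.
Rearranging, P_y·y = 3·P_x·x. Substituting into the budget gives P_x·x·(1 + 3) = M.
Demand: x*(P_x,P_y,M) = 0.25·M/P_x and y* = 0.75·M/P_y.
At P_x=3.2, P_y=6.2, M=432: x* = 0.25·432/3.2 = 33.75.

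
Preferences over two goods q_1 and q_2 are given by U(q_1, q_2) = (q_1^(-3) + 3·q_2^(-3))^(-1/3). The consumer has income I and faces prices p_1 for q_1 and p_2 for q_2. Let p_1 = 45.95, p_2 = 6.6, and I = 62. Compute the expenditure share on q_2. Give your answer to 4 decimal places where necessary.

share on q_2 = 0.2349

MRS = MU_q_1/MU_q_2 = (1/3)·(q_2/q_1)^(4). Set equal to p_1/p_2.
Hence q_2/q_1 = (3·p_1/p_2)^(1/(4)), i.e. raised to the 0.25 power.
Substitute q_2 = (q_2/q_1)·q_1 into the budget: q_1* = I/(p_1 + p_2·(q_2/q_1)).
Numerically q_2/q_1 = 2.137793, so q_1* = 62/(45.95 + 6.6·2.137793) = 1.0323 and q_2* = 2.137793·1.0323 = 2.2069.
Expenditure on q_2: 6.6·2.2069 = 14.5653; share = 0.2349.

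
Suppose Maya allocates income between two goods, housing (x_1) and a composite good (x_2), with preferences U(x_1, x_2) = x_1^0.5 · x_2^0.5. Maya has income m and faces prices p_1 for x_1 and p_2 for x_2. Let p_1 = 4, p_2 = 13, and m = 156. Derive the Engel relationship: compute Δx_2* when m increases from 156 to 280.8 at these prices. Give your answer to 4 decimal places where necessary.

Tangency: MRS = x_2/x_1 = p_1/p_2.
So 0.5·p_2·x_2 = 0.5·p_1·x_1; combined with the budget, a share 0.5 of income goes to x_1.
Demand: x_1*(p_1,p_2,m) = 0.5·m/p_1 and x_2* = 0.5·m/p_2.
At p_1=4, p_2=13, m=156: x_2* = 0.5·156/13 = 6.
At m' = 280.8: x_2* = 10.8. Change: 10.8 − 6 = 4.8.

Δx_2* = 4.8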